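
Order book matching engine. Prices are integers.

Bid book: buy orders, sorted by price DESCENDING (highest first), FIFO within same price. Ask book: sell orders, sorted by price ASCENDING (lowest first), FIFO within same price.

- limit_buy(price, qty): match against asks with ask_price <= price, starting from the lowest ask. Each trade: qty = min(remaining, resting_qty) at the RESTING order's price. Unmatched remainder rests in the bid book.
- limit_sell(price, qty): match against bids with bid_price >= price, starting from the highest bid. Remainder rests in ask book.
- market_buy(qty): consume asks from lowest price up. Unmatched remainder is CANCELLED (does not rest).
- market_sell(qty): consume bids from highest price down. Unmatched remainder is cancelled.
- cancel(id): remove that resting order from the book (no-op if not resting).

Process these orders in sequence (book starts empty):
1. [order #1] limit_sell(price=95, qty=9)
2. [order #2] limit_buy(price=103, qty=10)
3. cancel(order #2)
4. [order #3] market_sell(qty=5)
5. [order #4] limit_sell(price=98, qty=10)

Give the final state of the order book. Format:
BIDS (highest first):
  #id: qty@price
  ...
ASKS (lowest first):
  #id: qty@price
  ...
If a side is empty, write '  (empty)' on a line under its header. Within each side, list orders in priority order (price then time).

Answer: BIDS (highest first):
  (empty)
ASKS (lowest first):
  #4: 10@98

Derivation:
After op 1 [order #1] limit_sell(price=95, qty=9): fills=none; bids=[-] asks=[#1:9@95]
After op 2 [order #2] limit_buy(price=103, qty=10): fills=#2x#1:9@95; bids=[#2:1@103] asks=[-]
After op 3 cancel(order #2): fills=none; bids=[-] asks=[-]
After op 4 [order #3] market_sell(qty=5): fills=none; bids=[-] asks=[-]
After op 5 [order #4] limit_sell(price=98, qty=10): fills=none; bids=[-] asks=[#4:10@98]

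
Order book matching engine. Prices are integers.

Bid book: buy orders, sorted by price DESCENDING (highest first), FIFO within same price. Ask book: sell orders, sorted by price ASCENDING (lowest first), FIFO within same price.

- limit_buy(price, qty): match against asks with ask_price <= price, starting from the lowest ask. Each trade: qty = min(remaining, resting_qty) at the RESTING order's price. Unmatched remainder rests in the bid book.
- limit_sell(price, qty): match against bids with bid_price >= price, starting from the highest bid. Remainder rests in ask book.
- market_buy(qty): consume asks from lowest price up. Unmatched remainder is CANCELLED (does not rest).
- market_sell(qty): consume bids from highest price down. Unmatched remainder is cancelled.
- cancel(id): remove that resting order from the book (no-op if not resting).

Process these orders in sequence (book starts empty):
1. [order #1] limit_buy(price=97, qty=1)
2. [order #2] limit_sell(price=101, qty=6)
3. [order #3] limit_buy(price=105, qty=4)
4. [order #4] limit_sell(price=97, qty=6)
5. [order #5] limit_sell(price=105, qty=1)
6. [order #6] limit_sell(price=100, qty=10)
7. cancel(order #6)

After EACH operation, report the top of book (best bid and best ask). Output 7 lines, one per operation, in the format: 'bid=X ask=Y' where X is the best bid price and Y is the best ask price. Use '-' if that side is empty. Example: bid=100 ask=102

Answer: bid=97 ask=-
bid=97 ask=101
bid=97 ask=101
bid=- ask=97
bid=- ask=97
bid=- ask=97
bid=- ask=97

Derivation:
After op 1 [order #1] limit_buy(price=97, qty=1): fills=none; bids=[#1:1@97] asks=[-]
After op 2 [order #2] limit_sell(price=101, qty=6): fills=none; bids=[#1:1@97] asks=[#2:6@101]
After op 3 [order #3] limit_buy(price=105, qty=4): fills=#3x#2:4@101; bids=[#1:1@97] asks=[#2:2@101]
After op 4 [order #4] limit_sell(price=97, qty=6): fills=#1x#4:1@97; bids=[-] asks=[#4:5@97 #2:2@101]
After op 5 [order #5] limit_sell(price=105, qty=1): fills=none; bids=[-] asks=[#4:5@97 #2:2@101 #5:1@105]
After op 6 [order #6] limit_sell(price=100, qty=10): fills=none; bids=[-] asks=[#4:5@97 #6:10@100 #2:2@101 #5:1@105]
After op 7 cancel(order #6): fills=none; bids=[-] asks=[#4:5@97 #2:2@101 #5:1@105]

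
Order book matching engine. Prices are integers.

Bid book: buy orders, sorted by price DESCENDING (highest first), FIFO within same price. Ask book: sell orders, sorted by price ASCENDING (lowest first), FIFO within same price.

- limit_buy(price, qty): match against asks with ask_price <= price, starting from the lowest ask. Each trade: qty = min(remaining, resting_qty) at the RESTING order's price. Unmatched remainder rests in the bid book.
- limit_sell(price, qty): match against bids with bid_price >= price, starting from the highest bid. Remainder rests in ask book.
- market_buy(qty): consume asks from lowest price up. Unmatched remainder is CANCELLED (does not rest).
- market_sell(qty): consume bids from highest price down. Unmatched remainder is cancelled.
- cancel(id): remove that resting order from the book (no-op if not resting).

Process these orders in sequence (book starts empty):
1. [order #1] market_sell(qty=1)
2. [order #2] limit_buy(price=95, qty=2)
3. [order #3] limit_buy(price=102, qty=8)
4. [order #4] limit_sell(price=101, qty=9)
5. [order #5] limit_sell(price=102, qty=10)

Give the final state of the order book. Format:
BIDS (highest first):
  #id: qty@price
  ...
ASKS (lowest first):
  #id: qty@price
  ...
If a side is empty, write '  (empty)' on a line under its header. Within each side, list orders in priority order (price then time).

After op 1 [order #1] market_sell(qty=1): fills=none; bids=[-] asks=[-]
After op 2 [order #2] limit_buy(price=95, qty=2): fills=none; bids=[#2:2@95] asks=[-]
After op 3 [order #3] limit_buy(price=102, qty=8): fills=none; bids=[#3:8@102 #2:2@95] asks=[-]
After op 4 [order #4] limit_sell(price=101, qty=9): fills=#3x#4:8@102; bids=[#2:2@95] asks=[#4:1@101]
After op 5 [order #5] limit_sell(price=102, qty=10): fills=none; bids=[#2:2@95] asks=[#4:1@101 #5:10@102]

Answer: BIDS (highest first):
  #2: 2@95
ASKS (lowest first):
  #4: 1@101
  #5: 10@102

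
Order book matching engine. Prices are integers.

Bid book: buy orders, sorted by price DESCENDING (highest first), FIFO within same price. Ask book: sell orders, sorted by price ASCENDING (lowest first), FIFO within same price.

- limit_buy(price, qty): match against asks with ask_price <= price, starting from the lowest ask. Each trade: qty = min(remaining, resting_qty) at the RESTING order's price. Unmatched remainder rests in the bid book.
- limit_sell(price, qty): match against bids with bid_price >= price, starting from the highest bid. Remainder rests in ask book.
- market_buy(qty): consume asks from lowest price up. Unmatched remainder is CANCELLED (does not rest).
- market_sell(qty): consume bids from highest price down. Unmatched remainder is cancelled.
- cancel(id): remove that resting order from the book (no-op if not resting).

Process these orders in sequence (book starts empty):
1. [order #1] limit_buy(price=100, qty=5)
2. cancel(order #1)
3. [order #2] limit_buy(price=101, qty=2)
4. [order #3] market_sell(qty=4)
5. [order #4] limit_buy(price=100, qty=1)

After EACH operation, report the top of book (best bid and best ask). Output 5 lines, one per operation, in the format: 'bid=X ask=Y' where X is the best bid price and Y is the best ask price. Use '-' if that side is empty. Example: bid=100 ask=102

Answer: bid=100 ask=-
bid=- ask=-
bid=101 ask=-
bid=- ask=-
bid=100 ask=-

Derivation:
After op 1 [order #1] limit_buy(price=100, qty=5): fills=none; bids=[#1:5@100] asks=[-]
After op 2 cancel(order #1): fills=none; bids=[-] asks=[-]
After op 3 [order #2] limit_buy(price=101, qty=2): fills=none; bids=[#2:2@101] asks=[-]
After op 4 [order #3] market_sell(qty=4): fills=#2x#3:2@101; bids=[-] asks=[-]
After op 5 [order #4] limit_buy(price=100, qty=1): fills=none; bids=[#4:1@100] asks=[-]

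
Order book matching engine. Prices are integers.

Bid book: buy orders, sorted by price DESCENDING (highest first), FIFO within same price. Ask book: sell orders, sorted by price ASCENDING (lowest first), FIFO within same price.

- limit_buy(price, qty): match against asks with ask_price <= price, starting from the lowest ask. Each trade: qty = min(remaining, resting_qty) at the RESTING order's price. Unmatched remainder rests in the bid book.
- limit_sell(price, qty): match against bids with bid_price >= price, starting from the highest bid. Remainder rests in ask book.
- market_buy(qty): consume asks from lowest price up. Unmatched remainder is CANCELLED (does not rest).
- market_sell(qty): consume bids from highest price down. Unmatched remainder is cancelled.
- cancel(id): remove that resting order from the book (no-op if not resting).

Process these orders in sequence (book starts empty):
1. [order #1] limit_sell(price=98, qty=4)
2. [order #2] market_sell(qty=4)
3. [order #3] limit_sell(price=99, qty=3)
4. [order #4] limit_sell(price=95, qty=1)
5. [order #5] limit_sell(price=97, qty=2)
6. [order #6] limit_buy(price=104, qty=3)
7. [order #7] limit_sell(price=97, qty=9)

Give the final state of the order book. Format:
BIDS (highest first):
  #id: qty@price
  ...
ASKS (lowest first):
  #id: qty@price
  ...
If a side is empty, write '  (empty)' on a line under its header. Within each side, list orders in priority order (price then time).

Answer: BIDS (highest first):
  (empty)
ASKS (lowest first):
  #7: 9@97
  #1: 4@98
  #3: 3@99

Derivation:
After op 1 [order #1] limit_sell(price=98, qty=4): fills=none; bids=[-] asks=[#1:4@98]
After op 2 [order #2] market_sell(qty=4): fills=none; bids=[-] asks=[#1:4@98]
After op 3 [order #3] limit_sell(price=99, qty=3): fills=none; bids=[-] asks=[#1:4@98 #3:3@99]
After op 4 [order #4] limit_sell(price=95, qty=1): fills=none; bids=[-] asks=[#4:1@95 #1:4@98 #3:3@99]
After op 5 [order #5] limit_sell(price=97, qty=2): fills=none; bids=[-] asks=[#4:1@95 #5:2@97 #1:4@98 #3:3@99]
After op 6 [order #6] limit_buy(price=104, qty=3): fills=#6x#4:1@95 #6x#5:2@97; bids=[-] asks=[#1:4@98 #3:3@99]
After op 7 [order #7] limit_sell(price=97, qty=9): fills=none; bids=[-] asks=[#7:9@97 #1:4@98 #3:3@99]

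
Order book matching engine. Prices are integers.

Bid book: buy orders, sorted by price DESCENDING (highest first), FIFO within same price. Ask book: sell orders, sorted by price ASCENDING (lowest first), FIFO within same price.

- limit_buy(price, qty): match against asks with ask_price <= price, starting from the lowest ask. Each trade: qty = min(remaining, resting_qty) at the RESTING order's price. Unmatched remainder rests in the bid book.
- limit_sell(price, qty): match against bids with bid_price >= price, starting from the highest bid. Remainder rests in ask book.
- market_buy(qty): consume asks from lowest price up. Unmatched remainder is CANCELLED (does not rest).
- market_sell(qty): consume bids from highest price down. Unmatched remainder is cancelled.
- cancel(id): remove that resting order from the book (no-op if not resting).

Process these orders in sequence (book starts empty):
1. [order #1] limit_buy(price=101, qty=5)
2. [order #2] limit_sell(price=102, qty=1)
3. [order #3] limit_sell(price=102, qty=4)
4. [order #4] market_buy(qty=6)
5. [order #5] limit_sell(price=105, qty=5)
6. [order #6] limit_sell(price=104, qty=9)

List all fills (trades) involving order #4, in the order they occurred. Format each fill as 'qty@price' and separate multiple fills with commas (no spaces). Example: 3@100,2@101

Answer: 1@102,4@102

Derivation:
After op 1 [order #1] limit_buy(price=101, qty=5): fills=none; bids=[#1:5@101] asks=[-]
After op 2 [order #2] limit_sell(price=102, qty=1): fills=none; bids=[#1:5@101] asks=[#2:1@102]
After op 3 [order #3] limit_sell(price=102, qty=4): fills=none; bids=[#1:5@101] asks=[#2:1@102 #3:4@102]
After op 4 [order #4] market_buy(qty=6): fills=#4x#2:1@102 #4x#3:4@102; bids=[#1:5@101] asks=[-]
After op 5 [order #5] limit_sell(price=105, qty=5): fills=none; bids=[#1:5@101] asks=[#5:5@105]
After op 6 [order #6] limit_sell(price=104, qty=9): fills=none; bids=[#1:5@101] asks=[#6:9@104 #5:5@105]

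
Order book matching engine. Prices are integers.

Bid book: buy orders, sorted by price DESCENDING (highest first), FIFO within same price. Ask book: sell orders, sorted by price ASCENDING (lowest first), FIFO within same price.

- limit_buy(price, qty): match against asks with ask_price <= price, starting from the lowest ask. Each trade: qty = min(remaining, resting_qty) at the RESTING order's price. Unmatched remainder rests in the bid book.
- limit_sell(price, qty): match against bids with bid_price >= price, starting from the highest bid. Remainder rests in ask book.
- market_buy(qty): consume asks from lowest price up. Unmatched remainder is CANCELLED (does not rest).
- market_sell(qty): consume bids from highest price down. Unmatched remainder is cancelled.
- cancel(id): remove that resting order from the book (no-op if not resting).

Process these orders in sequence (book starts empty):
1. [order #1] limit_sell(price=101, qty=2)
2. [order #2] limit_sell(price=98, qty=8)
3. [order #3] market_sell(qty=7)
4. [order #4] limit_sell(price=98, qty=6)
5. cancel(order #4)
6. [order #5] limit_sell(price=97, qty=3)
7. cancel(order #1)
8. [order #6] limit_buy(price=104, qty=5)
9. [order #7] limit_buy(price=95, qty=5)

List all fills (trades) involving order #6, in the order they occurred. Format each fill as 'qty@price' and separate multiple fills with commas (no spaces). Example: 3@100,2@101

Answer: 3@97,2@98

Derivation:
After op 1 [order #1] limit_sell(price=101, qty=2): fills=none; bids=[-] asks=[#1:2@101]
After op 2 [order #2] limit_sell(price=98, qty=8): fills=none; bids=[-] asks=[#2:8@98 #1:2@101]
After op 3 [order #3] market_sell(qty=7): fills=none; bids=[-] asks=[#2:8@98 #1:2@101]
After op 4 [order #4] limit_sell(price=98, qty=6): fills=none; bids=[-] asks=[#2:8@98 #4:6@98 #1:2@101]
After op 5 cancel(order #4): fills=none; bids=[-] asks=[#2:8@98 #1:2@101]
After op 6 [order #5] limit_sell(price=97, qty=3): fills=none; bids=[-] asks=[#5:3@97 #2:8@98 #1:2@101]
After op 7 cancel(order #1): fills=none; bids=[-] asks=[#5:3@97 #2:8@98]
After op 8 [order #6] limit_buy(price=104, qty=5): fills=#6x#5:3@97 #6x#2:2@98; bids=[-] asks=[#2:6@98]
After op 9 [order #7] limit_buy(price=95, qty=5): fills=none; bids=[#7:5@95] asks=[#2:6@98]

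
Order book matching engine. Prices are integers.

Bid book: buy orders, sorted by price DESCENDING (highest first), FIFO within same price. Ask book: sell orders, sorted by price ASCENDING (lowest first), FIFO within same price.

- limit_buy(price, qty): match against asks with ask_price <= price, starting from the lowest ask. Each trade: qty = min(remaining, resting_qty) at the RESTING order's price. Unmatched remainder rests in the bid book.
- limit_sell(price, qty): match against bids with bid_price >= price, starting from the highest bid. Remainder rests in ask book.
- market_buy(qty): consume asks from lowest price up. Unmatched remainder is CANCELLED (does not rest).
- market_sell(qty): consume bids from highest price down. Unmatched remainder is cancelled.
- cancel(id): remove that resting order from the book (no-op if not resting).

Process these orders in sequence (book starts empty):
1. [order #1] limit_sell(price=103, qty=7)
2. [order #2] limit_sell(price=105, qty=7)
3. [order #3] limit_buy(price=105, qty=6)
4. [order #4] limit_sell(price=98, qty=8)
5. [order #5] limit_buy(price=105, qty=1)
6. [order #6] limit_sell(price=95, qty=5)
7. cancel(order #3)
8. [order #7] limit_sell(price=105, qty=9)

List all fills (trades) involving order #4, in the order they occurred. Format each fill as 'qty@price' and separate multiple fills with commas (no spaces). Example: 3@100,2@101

Answer: 1@98

Derivation:
After op 1 [order #1] limit_sell(price=103, qty=7): fills=none; bids=[-] asks=[#1:7@103]
After op 2 [order #2] limit_sell(price=105, qty=7): fills=none; bids=[-] asks=[#1:7@103 #2:7@105]
After op 3 [order #3] limit_buy(price=105, qty=6): fills=#3x#1:6@103; bids=[-] asks=[#1:1@103 #2:7@105]
After op 4 [order #4] limit_sell(price=98, qty=8): fills=none; bids=[-] asks=[#4:8@98 #1:1@103 #2:7@105]
After op 5 [order #5] limit_buy(price=105, qty=1): fills=#5x#4:1@98; bids=[-] asks=[#4:7@98 #1:1@103 #2:7@105]
After op 6 [order #6] limit_sell(price=95, qty=5): fills=none; bids=[-] asks=[#6:5@95 #4:7@98 #1:1@103 #2:7@105]
After op 7 cancel(order #3): fills=none; bids=[-] asks=[#6:5@95 #4:7@98 #1:1@103 #2:7@105]
After op 8 [order #7] limit_sell(price=105, qty=9): fills=none; bids=[-] asks=[#6:5@95 #4:7@98 #1:1@103 #2:7@105 #7:9@105]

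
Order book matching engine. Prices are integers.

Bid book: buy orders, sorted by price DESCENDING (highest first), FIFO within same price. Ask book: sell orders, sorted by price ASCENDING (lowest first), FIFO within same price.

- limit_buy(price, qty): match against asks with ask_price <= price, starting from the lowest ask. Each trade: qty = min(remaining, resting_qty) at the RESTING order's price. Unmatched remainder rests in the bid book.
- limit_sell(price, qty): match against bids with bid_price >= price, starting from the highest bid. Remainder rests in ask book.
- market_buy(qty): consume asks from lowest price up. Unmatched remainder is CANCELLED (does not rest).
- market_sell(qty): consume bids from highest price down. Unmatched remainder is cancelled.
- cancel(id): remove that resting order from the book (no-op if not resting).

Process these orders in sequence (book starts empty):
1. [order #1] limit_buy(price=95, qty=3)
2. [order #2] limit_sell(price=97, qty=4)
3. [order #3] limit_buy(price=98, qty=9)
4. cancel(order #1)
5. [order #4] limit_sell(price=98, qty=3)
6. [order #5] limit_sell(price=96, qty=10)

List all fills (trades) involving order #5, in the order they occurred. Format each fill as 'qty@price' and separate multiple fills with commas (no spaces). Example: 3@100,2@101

After op 1 [order #1] limit_buy(price=95, qty=3): fills=none; bids=[#1:3@95] asks=[-]
After op 2 [order #2] limit_sell(price=97, qty=4): fills=none; bids=[#1:3@95] asks=[#2:4@97]
After op 3 [order #3] limit_buy(price=98, qty=9): fills=#3x#2:4@97; bids=[#3:5@98 #1:3@95] asks=[-]
After op 4 cancel(order #1): fills=none; bids=[#3:5@98] asks=[-]
After op 5 [order #4] limit_sell(price=98, qty=3): fills=#3x#4:3@98; bids=[#3:2@98] asks=[-]
After op 6 [order #5] limit_sell(price=96, qty=10): fills=#3x#5:2@98; bids=[-] asks=[#5:8@96]

Answer: 2@98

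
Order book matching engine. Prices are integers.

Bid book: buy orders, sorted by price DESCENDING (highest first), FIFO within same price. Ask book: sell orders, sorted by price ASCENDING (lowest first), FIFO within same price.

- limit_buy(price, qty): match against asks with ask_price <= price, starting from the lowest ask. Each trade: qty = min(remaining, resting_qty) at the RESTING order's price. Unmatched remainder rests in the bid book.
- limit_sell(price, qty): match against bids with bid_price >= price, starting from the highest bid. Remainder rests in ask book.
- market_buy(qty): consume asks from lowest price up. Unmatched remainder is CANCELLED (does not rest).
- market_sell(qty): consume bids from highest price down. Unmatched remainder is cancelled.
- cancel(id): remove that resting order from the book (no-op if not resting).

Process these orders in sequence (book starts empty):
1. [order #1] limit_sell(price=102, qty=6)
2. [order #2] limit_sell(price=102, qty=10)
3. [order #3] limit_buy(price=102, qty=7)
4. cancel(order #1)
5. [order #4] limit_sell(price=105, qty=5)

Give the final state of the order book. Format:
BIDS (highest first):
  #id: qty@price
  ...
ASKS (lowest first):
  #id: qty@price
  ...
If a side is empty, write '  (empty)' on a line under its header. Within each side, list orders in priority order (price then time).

Answer: BIDS (highest first):
  (empty)
ASKS (lowest first):
  #2: 9@102
  #4: 5@105

Derivation:
After op 1 [order #1] limit_sell(price=102, qty=6): fills=none; bids=[-] asks=[#1:6@102]
After op 2 [order #2] limit_sell(price=102, qty=10): fills=none; bids=[-] asks=[#1:6@102 #2:10@102]
After op 3 [order #3] limit_buy(price=102, qty=7): fills=#3x#1:6@102 #3x#2:1@102; bids=[-] asks=[#2:9@102]
After op 4 cancel(order #1): fills=none; bids=[-] asks=[#2:9@102]
After op 5 [order #4] limit_sell(price=105, qty=5): fills=none; bids=[-] asks=[#2:9@102 #4:5@105]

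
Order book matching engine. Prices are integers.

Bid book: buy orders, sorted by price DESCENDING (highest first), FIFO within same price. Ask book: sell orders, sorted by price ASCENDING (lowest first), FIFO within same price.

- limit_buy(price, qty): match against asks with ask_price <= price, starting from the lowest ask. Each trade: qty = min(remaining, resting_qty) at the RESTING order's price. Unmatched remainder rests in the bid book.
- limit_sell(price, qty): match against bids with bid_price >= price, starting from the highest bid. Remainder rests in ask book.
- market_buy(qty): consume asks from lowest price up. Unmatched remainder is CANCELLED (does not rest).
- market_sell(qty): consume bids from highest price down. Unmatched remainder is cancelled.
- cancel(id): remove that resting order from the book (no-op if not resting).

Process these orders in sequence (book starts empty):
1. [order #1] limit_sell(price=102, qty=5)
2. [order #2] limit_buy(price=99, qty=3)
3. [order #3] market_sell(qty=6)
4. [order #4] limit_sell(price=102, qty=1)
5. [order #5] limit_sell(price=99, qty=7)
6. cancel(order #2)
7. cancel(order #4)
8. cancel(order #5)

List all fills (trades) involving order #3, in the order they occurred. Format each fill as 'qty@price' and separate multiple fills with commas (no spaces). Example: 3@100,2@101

After op 1 [order #1] limit_sell(price=102, qty=5): fills=none; bids=[-] asks=[#1:5@102]
After op 2 [order #2] limit_buy(price=99, qty=3): fills=none; bids=[#2:3@99] asks=[#1:5@102]
After op 3 [order #3] market_sell(qty=6): fills=#2x#3:3@99; bids=[-] asks=[#1:5@102]
After op 4 [order #4] limit_sell(price=102, qty=1): fills=none; bids=[-] asks=[#1:5@102 #4:1@102]
After op 5 [order #5] limit_sell(price=99, qty=7): fills=none; bids=[-] asks=[#5:7@99 #1:5@102 #4:1@102]
After op 6 cancel(order #2): fills=none; bids=[-] asks=[#5:7@99 #1:5@102 #4:1@102]
After op 7 cancel(order #4): fills=none; bids=[-] asks=[#5:7@99 #1:5@102]
After op 8 cancel(order #5): fills=none; bids=[-] asks=[#1:5@102]

Answer: 3@99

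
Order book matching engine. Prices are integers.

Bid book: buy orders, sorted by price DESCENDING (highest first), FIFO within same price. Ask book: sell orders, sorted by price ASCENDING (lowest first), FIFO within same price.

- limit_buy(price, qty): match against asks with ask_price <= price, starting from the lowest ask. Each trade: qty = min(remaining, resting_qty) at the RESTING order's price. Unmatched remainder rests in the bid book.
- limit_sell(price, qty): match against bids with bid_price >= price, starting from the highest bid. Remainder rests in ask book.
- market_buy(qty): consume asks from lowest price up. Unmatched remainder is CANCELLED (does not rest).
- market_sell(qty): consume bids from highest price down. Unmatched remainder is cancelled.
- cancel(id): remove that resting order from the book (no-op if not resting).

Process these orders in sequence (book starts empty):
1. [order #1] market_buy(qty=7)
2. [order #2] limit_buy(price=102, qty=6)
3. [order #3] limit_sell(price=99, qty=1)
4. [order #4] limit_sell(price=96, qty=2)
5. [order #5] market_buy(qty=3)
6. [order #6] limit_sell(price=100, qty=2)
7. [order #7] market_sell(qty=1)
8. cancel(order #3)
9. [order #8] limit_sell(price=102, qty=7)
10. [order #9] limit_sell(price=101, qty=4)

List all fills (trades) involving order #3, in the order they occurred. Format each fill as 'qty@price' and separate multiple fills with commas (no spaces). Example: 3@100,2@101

After op 1 [order #1] market_buy(qty=7): fills=none; bids=[-] asks=[-]
After op 2 [order #2] limit_buy(price=102, qty=6): fills=none; bids=[#2:6@102] asks=[-]
After op 3 [order #3] limit_sell(price=99, qty=1): fills=#2x#3:1@102; bids=[#2:5@102] asks=[-]
After op 4 [order #4] limit_sell(price=96, qty=2): fills=#2x#4:2@102; bids=[#2:3@102] asks=[-]
After op 5 [order #5] market_buy(qty=3): fills=none; bids=[#2:3@102] asks=[-]
After op 6 [order #6] limit_sell(price=100, qty=2): fills=#2x#6:2@102; bids=[#2:1@102] asks=[-]
After op 7 [order #7] market_sell(qty=1): fills=#2x#7:1@102; bids=[-] asks=[-]
After op 8 cancel(order #3): fills=none; bids=[-] asks=[-]
After op 9 [order #8] limit_sell(price=102, qty=7): fills=none; bids=[-] asks=[#8:7@102]
After op 10 [order #9] limit_sell(price=101, qty=4): fills=none; bids=[-] asks=[#9:4@101 #8:7@102]

Answer: 1@102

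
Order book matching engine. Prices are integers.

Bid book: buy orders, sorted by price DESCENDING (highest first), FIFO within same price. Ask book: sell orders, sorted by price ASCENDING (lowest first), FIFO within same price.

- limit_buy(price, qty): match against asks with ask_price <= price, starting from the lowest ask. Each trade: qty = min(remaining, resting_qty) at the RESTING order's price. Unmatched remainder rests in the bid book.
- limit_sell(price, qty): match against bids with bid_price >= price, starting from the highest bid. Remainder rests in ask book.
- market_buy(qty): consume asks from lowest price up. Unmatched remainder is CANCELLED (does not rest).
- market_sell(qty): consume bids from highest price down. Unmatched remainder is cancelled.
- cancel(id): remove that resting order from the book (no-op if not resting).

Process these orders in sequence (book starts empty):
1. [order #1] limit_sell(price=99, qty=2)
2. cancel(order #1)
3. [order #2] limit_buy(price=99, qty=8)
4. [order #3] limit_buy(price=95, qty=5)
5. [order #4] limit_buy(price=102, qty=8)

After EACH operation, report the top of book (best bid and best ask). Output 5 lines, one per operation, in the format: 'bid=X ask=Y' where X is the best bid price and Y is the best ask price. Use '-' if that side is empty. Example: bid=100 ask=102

After op 1 [order #1] limit_sell(price=99, qty=2): fills=none; bids=[-] asks=[#1:2@99]
After op 2 cancel(order #1): fills=none; bids=[-] asks=[-]
After op 3 [order #2] limit_buy(price=99, qty=8): fills=none; bids=[#2:8@99] asks=[-]
After op 4 [order #3] limit_buy(price=95, qty=5): fills=none; bids=[#2:8@99 #3:5@95] asks=[-]
After op 5 [order #4] limit_buy(price=102, qty=8): fills=none; bids=[#4:8@102 #2:8@99 #3:5@95] asks=[-]

Answer: bid=- ask=99
bid=- ask=-
bid=99 ask=-
bid=99 ask=-
bid=102 ask=-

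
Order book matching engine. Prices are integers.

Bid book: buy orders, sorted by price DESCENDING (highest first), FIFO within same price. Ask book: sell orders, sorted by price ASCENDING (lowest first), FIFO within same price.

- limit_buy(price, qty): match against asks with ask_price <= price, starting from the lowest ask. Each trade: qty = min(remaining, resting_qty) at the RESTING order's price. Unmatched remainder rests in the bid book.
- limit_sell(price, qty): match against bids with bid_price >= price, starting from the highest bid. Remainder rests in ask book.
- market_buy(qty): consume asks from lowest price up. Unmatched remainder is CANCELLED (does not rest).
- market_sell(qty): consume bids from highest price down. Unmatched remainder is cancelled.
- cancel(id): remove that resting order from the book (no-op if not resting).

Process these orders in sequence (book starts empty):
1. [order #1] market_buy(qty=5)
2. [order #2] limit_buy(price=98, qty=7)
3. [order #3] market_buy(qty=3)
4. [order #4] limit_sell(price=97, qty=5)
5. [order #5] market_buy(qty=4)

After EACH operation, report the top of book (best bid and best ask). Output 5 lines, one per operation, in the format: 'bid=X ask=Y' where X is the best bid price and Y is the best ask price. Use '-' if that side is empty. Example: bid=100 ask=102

Answer: bid=- ask=-
bid=98 ask=-
bid=98 ask=-
bid=98 ask=-
bid=98 ask=-

Derivation:
After op 1 [order #1] market_buy(qty=5): fills=none; bids=[-] asks=[-]
After op 2 [order #2] limit_buy(price=98, qty=7): fills=none; bids=[#2:7@98] asks=[-]
After op 3 [order #3] market_buy(qty=3): fills=none; bids=[#2:7@98] asks=[-]
After op 4 [order #4] limit_sell(price=97, qty=5): fills=#2x#4:5@98; bids=[#2:2@98] asks=[-]
After op 5 [order #5] market_buy(qty=4): fills=none; bids=[#2:2@98] asks=[-]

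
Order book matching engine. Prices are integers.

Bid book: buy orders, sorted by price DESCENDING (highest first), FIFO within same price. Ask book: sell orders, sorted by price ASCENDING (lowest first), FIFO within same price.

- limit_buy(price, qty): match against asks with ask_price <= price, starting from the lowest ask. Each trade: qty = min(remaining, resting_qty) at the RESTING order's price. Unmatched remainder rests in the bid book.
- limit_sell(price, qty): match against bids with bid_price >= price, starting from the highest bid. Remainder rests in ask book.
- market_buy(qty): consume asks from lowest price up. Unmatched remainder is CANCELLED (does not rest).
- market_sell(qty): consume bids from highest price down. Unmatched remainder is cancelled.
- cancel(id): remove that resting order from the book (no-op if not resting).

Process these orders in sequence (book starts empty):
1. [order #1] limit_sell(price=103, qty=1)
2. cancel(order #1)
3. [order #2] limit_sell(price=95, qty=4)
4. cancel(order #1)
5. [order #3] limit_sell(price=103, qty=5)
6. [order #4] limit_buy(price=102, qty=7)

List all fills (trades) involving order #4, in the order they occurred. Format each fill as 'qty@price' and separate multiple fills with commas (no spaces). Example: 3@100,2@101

After op 1 [order #1] limit_sell(price=103, qty=1): fills=none; bids=[-] asks=[#1:1@103]
After op 2 cancel(order #1): fills=none; bids=[-] asks=[-]
After op 3 [order #2] limit_sell(price=95, qty=4): fills=none; bids=[-] asks=[#2:4@95]
After op 4 cancel(order #1): fills=none; bids=[-] asks=[#2:4@95]
After op 5 [order #3] limit_sell(price=103, qty=5): fills=none; bids=[-] asks=[#2:4@95 #3:5@103]
After op 6 [order #4] limit_buy(price=102, qty=7): fills=#4x#2:4@95; bids=[#4:3@102] asks=[#3:5@103]

Answer: 4@95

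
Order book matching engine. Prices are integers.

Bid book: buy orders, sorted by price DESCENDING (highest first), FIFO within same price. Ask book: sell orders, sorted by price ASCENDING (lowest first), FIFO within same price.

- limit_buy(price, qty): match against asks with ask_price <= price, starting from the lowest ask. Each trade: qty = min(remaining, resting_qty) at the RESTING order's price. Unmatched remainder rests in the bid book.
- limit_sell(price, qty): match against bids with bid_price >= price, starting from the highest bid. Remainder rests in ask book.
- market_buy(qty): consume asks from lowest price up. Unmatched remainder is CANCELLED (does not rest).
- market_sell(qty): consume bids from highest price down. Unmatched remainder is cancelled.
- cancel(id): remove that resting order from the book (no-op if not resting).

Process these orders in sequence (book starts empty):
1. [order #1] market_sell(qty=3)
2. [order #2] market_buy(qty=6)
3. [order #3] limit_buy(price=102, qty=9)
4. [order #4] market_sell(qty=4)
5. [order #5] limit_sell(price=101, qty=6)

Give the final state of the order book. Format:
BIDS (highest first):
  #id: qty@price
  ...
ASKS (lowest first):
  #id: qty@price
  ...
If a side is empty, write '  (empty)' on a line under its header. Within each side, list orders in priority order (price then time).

Answer: BIDS (highest first):
  (empty)
ASKS (lowest first):
  #5: 1@101

Derivation:
After op 1 [order #1] market_sell(qty=3): fills=none; bids=[-] asks=[-]
After op 2 [order #2] market_buy(qty=6): fills=none; bids=[-] asks=[-]
After op 3 [order #3] limit_buy(price=102, qty=9): fills=none; bids=[#3:9@102] asks=[-]
After op 4 [order #4] market_sell(qty=4): fills=#3x#4:4@102; bids=[#3:5@102] asks=[-]
After op 5 [order #5] limit_sell(price=101, qty=6): fills=#3x#5:5@102; bids=[-] asks=[#5:1@101]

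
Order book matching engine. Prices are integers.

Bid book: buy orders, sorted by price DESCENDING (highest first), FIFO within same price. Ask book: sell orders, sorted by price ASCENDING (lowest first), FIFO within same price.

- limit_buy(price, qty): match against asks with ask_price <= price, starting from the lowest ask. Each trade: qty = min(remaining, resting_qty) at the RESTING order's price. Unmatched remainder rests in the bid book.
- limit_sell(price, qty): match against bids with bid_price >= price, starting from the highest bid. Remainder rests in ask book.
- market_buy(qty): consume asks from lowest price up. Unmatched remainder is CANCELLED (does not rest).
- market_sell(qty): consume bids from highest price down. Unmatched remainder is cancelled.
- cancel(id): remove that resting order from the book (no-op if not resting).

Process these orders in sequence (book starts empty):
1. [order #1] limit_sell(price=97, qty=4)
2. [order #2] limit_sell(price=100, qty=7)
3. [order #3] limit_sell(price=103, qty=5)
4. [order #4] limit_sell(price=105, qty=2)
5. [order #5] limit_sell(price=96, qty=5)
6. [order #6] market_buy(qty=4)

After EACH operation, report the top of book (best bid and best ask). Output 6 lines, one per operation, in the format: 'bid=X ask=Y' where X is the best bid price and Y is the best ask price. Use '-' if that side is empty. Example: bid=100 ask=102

Answer: bid=- ask=97
bid=- ask=97
bid=- ask=97
bid=- ask=97
bid=- ask=96
bid=- ask=96

Derivation:
After op 1 [order #1] limit_sell(price=97, qty=4): fills=none; bids=[-] asks=[#1:4@97]
After op 2 [order #2] limit_sell(price=100, qty=7): fills=none; bids=[-] asks=[#1:4@97 #2:7@100]
After op 3 [order #3] limit_sell(price=103, qty=5): fills=none; bids=[-] asks=[#1:4@97 #2:7@100 #3:5@103]
After op 4 [order #4] limit_sell(price=105, qty=2): fills=none; bids=[-] asks=[#1:4@97 #2:7@100 #3:5@103 #4:2@105]
After op 5 [order #5] limit_sell(price=96, qty=5): fills=none; bids=[-] asks=[#5:5@96 #1:4@97 #2:7@100 #3:5@103 #4:2@105]
After op 6 [order #6] market_buy(qty=4): fills=#6x#5:4@96; bids=[-] asks=[#5:1@96 #1:4@97 #2:7@100 #3:5@103 #4:2@105]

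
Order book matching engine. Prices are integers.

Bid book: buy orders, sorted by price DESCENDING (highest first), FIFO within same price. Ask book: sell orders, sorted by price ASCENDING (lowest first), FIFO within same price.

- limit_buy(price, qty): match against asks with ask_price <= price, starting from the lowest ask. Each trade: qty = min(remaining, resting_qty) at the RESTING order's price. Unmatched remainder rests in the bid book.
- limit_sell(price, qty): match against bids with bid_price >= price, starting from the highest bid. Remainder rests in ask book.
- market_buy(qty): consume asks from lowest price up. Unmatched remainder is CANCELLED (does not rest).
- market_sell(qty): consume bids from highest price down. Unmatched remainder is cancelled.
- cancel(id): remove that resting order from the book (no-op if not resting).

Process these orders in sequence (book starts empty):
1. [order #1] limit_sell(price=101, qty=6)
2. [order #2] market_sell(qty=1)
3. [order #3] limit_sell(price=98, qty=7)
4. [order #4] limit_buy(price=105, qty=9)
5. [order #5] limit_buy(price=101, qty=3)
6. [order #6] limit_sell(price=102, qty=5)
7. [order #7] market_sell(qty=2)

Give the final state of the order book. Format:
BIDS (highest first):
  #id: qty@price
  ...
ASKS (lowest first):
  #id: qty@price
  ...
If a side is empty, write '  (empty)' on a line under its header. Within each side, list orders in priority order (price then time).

Answer: BIDS (highest first):
  (empty)
ASKS (lowest first):
  #1: 1@101
  #6: 5@102

Derivation:
After op 1 [order #1] limit_sell(price=101, qty=6): fills=none; bids=[-] asks=[#1:6@101]
After op 2 [order #2] market_sell(qty=1): fills=none; bids=[-] asks=[#1:6@101]
After op 3 [order #3] limit_sell(price=98, qty=7): fills=none; bids=[-] asks=[#3:7@98 #1:6@101]
After op 4 [order #4] limit_buy(price=105, qty=9): fills=#4x#3:7@98 #4x#1:2@101; bids=[-] asks=[#1:4@101]
After op 5 [order #5] limit_buy(price=101, qty=3): fills=#5x#1:3@101; bids=[-] asks=[#1:1@101]
After op 6 [order #6] limit_sell(price=102, qty=5): fills=none; bids=[-] asks=[#1:1@101 #6:5@102]
After op 7 [order #7] market_sell(qty=2): fills=none; bids=[-] asks=[#1:1@101 #6:5@102]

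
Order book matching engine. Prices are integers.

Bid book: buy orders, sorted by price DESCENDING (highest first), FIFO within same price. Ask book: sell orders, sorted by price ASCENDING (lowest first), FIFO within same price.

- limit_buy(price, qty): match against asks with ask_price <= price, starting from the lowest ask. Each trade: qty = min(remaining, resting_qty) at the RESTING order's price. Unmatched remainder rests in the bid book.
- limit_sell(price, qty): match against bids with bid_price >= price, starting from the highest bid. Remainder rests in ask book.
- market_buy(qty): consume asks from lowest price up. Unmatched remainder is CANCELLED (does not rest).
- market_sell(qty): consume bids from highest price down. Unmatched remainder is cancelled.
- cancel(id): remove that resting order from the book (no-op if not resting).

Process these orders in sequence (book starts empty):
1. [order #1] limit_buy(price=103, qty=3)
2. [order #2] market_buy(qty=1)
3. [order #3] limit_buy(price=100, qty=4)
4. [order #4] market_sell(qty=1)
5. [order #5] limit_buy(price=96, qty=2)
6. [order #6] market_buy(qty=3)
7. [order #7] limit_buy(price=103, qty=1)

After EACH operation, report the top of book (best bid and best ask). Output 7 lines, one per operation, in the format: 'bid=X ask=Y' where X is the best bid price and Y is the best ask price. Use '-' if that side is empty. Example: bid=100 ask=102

After op 1 [order #1] limit_buy(price=103, qty=3): fills=none; bids=[#1:3@103] asks=[-]
After op 2 [order #2] market_buy(qty=1): fills=none; bids=[#1:3@103] asks=[-]
After op 3 [order #3] limit_buy(price=100, qty=4): fills=none; bids=[#1:3@103 #3:4@100] asks=[-]
After op 4 [order #4] market_sell(qty=1): fills=#1x#4:1@103; bids=[#1:2@103 #3:4@100] asks=[-]
After op 5 [order #5] limit_buy(price=96, qty=2): fills=none; bids=[#1:2@103 #3:4@100 #5:2@96] asks=[-]
After op 6 [order #6] market_buy(qty=3): fills=none; bids=[#1:2@103 #3:4@100 #5:2@96] asks=[-]
After op 7 [order #7] limit_buy(price=103, qty=1): fills=none; bids=[#1:2@103 #7:1@103 #3:4@100 #5:2@96] asks=[-]

Answer: bid=103 ask=-
bid=103 ask=-
bid=103 ask=-
bid=103 ask=-
bid=103 ask=-
bid=103 ask=-
bid=103 ask=-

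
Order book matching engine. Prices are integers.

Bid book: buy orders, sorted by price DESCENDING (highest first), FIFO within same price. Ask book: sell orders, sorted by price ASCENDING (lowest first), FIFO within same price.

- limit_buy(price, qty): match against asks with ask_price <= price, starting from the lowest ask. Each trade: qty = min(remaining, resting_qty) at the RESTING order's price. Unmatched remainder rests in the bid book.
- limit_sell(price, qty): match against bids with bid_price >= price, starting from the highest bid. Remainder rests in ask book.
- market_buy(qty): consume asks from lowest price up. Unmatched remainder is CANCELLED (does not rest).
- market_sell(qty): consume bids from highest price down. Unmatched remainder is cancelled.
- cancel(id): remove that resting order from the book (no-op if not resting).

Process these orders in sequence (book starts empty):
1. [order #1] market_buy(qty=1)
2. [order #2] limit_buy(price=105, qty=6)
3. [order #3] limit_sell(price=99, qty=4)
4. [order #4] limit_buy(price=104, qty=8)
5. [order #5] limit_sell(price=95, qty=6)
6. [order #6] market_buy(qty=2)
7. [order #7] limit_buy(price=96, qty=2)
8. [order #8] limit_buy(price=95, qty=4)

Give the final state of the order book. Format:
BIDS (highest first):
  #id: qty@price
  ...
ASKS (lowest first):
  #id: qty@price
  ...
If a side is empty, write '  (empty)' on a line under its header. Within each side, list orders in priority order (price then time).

Answer: BIDS (highest first):
  #4: 4@104
  #7: 2@96
  #8: 4@95
ASKS (lowest first):
  (empty)

Derivation:
After op 1 [order #1] market_buy(qty=1): fills=none; bids=[-] asks=[-]
After op 2 [order #2] limit_buy(price=105, qty=6): fills=none; bids=[#2:6@105] asks=[-]
After op 3 [order #3] limit_sell(price=99, qty=4): fills=#2x#3:4@105; bids=[#2:2@105] asks=[-]
After op 4 [order #4] limit_buy(price=104, qty=8): fills=none; bids=[#2:2@105 #4:8@104] asks=[-]
After op 5 [order #5] limit_sell(price=95, qty=6): fills=#2x#5:2@105 #4x#5:4@104; bids=[#4:4@104] asks=[-]
After op 6 [order #6] market_buy(qty=2): fills=none; bids=[#4:4@104] asks=[-]
After op 7 [order #7] limit_buy(price=96, qty=2): fills=none; bids=[#4:4@104 #7:2@96] asks=[-]
After op 8 [order #8] limit_buy(price=95, qty=4): fills=none; bids=[#4:4@104 #7:2@96 #8:4@95] asks=[-]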